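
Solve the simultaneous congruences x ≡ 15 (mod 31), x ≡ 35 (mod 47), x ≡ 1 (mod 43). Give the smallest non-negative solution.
x ≡ 49150 (mod 62651); the representative in [0, 62651) is 49150

The moduli 31, 47, 43 are pairwise coprime, so by the CRT there is a unique solution mod 31·47·43 = 62651.
Solve by successive substitution. Start with x ≡ 15 (mod 31).
  Combine with x ≡ 35 (mod 47): write x = 15 + 31·t and require 15 + 31·t ≡ 35 (mod 47), i.e. 31·t ≡ 35 − 15 ≡ 20 (mod 47). Since 31^(−1) ≡ 44 (mod 47), t ≡ 44·20 ≡ 34 (mod 47). So x ≡ 15 + 31·34 = 1069 (mod 1457).
  Combine with x ≡ 1 (mod 43): write x = 1069 + 1457·t and require 1069 + 1457·t ≡ 1 (mod 43), i.e. 1457·t ≡ 1 − 1069 ≡ 7 (mod 43). Since 1457^(−1) ≡ 17 (mod 43) (1457 ≡ 38 (mod 43)), t ≡ 17·7 ≡ 33 (mod 43). So x ≡ 1069 + 1457·33 = 49150 (mod 62651).
Unique solution in [0, 62651): x = 49150.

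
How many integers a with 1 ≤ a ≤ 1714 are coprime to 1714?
856

The number of a ∈ {1, ..., 1714} with gcd(a, 1714) = 1 is by definition Euler's totient φ(1714). φ is multiplicative, with φ(p^e) = p^e − p^(e−1). Factorise 1714 = 2 · 857. Then
  φ(1714) = (2 − 1) · (857 − 1) = 1 · 856 = 856.
So there are 856 such integers.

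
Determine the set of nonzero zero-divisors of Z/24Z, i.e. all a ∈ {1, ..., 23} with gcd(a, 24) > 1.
nonzero zero-divisors of Z/24Z = {2, 3, 4, 6, 8, 9, 10, 12, 14, 15, 16, 18, 20, 21, 22}

An element a ∈ Z/24Z (with a ≠ 0) is a zero-divisor iff gcd(a, 24) > 1 (because a is a unit precisely when gcd(a, n) = 1, and in Z/nZ every nonzero, non-unit element is a zero-divisor). Scan a = 1, ..., 23 and keep those with gcd(a, 24) > 1:
  gcd(2, 24) = 2, gcd(3, 24) = 3, gcd(4, 24) = 4, gcd(6, 24) = 6, gcd(8, 24) = 8, gcd(9, 24) = 3, gcd(10, 24) = 2, gcd(12, 24) = 12, gcd(14, 24) = 2, gcd(15, 24) = 3, gcd(16, 24) = 8, gcd(18, 24) = 6, gcd(20, 24) = 4, gcd(21, 24) = 3, gcd(22, 24) = 2.
All other a ∈ {1, ..., 23} have gcd(a, 24) = 1 and are units. So the nonzero zero-divisors are exactly the 15 values of a appearing in this scan.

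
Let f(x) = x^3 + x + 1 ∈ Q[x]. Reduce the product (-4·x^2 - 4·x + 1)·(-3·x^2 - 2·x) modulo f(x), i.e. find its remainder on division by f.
First multiply in Q[x] without reducing: a · b = 12·x^4 + 20·x^3 + 5·x^2 - 2·x. Now divide by f(x) = x^3 + x + 1, eliminating the leading term at each step:
  leading term 12·x^4: subtract (12·x)·f(x) = 12·x^4 + 12·x^2 + 12·x, leaving 20·x^3 - 7·x^2 - 14·x
  leading term 20·x^3: subtract (20)·f(x) = 20·x^3 + 20·x + 20, leaving -7·x^2 - 34·x - 20
The degree is now < 3, so this is the remainder. Hence a · b ≡ -7·x^2 - 34·x - 20 in Q[x]/(f).

Final answer: a · b ≡ -7·x^2 - 34·x - 20 (mod f(x))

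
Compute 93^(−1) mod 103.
Apply the extended Euclidean algorithm to (103, 93), tracking rows (r, s, t) with s·103 + t·93 = r. Each division r_prev = q·r_cur + r_new produces the new row as (previous row) − q·(current row):
  row A: (103, 1, 0)   [1·103 + 0·93 = 103]
  row B: (93, 0, 1)   [0·103 + 1·93 = 93]
  103 = 1·93 + 10   → row C = row A − 1·row B = (10, 1, −1)   [check: 1·103 − 1·93 = 10]
  93 = 9·10 + 3   → row D = row B − 9·row C = (3, −9, 10)   [check: −9·103 + 10·93 = 3]
  10 = 3·3 + 1   → row E = row C − 3·row D = (1, 28, −31)   [check: 28·103 − 31·93 = 1]
  3 = 3·1 + 0   → remainder 0, stop. gcd = 1 (last nonzero row E).
The gcd is 1, so 93 is invertible mod 103. The last nonzero row gives 28·103 − 31·93 = 1, so t = −31. So 93^(−1) ≡ −31 ≡ 72 (mod 103). Verify: 93 · 72 = 6696 ≡ 1 (mod 103). ✓

Final answer: 93^(−1) ≡ 72 (mod 103)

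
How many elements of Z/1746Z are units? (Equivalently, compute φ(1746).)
An element a ∈ Z/1746Z is a unit iff gcd(a, 1746) = 1, so the number of units is φ(1746). φ is multiplicative, with φ(p^e) = p^e − p^(e−1). Factorise 1746 = 2 · 3^2 · 97. Then
  φ(1746) = (2 − 1) · (3^2 − 3^1) · (97 − 1) = 1 · 6 · 96 = 576.

Final answer: Z/1746Z has φ(1746) = 576 units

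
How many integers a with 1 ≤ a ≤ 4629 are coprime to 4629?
3084

The number of a ∈ {1, ..., 4629} with gcd(a, 4629) = 1 is by definition Euler's totient φ(4629). φ is multiplicative, with φ(p^e) = p^e − p^(e−1). Factorise 4629 = 3 · 1543. Then
  φ(4629) = (3 − 1) · (1543 − 1) = 2 · 1542 = 3084.
So there are 3084 such integers.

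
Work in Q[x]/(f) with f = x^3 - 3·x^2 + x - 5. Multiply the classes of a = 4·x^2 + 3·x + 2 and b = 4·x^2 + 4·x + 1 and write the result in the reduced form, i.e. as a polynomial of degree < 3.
a · b ≡ 236·x^2 + 15·x + 382 (mod f(x))

First multiply in Q[x] without reducing: a · b = 16·x^4 + 28·x^3 + 24·x^2 + 11·x + 2. Now divide by f(x) = x^3 - 3·x^2 + x - 5, eliminating the leading term at each step:
  leading term 16·x^4: subtract (16·x)·f(x) = 16·x^4 - 48·x^3 + 16·x^2 - 80·x, leaving 76·x^3 + 8·x^2 + 91·x + 2
  leading term 76·x^3: subtract (76)·f(x) = 76·x^3 - 228·x^2 + 76·x - 380, leaving 236·x^2 + 15·x + 382
The degree is now < 3, so this is the remainder. Hence a · b ≡ 236·x^2 + 15·x + 382 in Q[x]/(f).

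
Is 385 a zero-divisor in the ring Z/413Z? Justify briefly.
gcd(385, 413) = 7 > 1, so 385 is not a unit in Z/413Z. In Z/nZ every nonzero non-unit is a zero-divisor: explicitly, take b = 413/gcd = 59 ≠ 0 (mod 413); then 385·59 = 22715 = 55·413, i.e. 385·59 ≡ 0 (mod 413). So 385 is a zero-divisor.

Final answer: YES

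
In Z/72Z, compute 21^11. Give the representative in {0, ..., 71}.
45

Use repeated squaring. Binary(11) = 1011. Walk through the bits of the exponent 11 left-to-right: at each bit after the leading one, square the running value, then multiply by 21 if the bit is 1 (always reducing mod 72):
  bit 1 = 1 (leading): start with 21.
  bit 2 = 0: square 21^2 = 441 ≡ 9 (mod 72).
  bit 3 = 1: square 9^2 = 81 ≡ 9; bit is 1, so multiply 9·21 = 189 ≡ 45 (mod 72).
  bit 4 = 1: square 45^2 = 2025 ≡ 9; bit is 1, so multiply 9·21 = 189 ≡ 45 (mod 72).
Final value: 21^11 ≡ 45 (mod 72).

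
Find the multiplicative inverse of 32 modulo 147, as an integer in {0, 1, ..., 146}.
32^(−1) ≡ 23 (mod 147)

Apply the extended Euclidean algorithm to (147, 32), tracking rows (r, s, t) with s·147 + t·32 = r. Each division r_prev = q·r_cur + r_new produces the new row as (previous row) − q·(current row):
  row A: (147, 1, 0)   [1·147 + 0·32 = 147]
  row B: (32, 0, 1)   [0·147 + 1·32 = 32]
  147 = 4·32 + 19   → row C = row A − 4·row B = (19, 1, −4)   [check: 1·147 − 4·32 = 19]
  32 = 1·19 + 13   → row D = row B − 1·row C = (13, −1, 5)   [check: −1·147 + 5·32 = 13]
  19 = 1·13 + 6   → row E = row C − 1·row D = (6, 2, −9)   [check: 2·147 − 9·32 = 6]
  13 = 2·6 + 1   → row F = row D − 2·row E = (1, −5, 23)   [check: −5·147 + 23·32 = 1]
  6 = 6·1 + 0   → remainder 0, stop. gcd = 1 (last nonzero row F).
The gcd is 1, so 32 is invertible mod 147. The last nonzero row gives −5·147 + 23·32 = 1, so t = 23. So 32^(−1) ≡ 23 (mod 147). Verify: 32 · 23 = 736 ≡ 1 (mod 147). ✓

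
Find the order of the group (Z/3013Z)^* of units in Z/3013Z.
(Z/3013Z)^* consists of the classes a with gcd(a, 3013) = 1, so its order is φ(3013). φ is multiplicative, with φ(p^e) = p^e − p^(e−1). Factorise 3013 = 23 · 131. Then
  φ(3013) = (23 − 1) · (131 − 1) = 22 · 130 = 2860.
Thus |(Z/3013Z)^*| = 2860.

Final answer: |(Z/3013Z)^*| = 2860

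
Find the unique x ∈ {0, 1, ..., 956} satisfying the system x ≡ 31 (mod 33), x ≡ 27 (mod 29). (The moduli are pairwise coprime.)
The moduli 33, 29 are pairwise coprime, so by the CRT there is a unique solution mod 33·29 = 957.
Solve by successive substitution. Start with x ≡ 31 (mod 33).
  Combine with x ≡ 27 (mod 29): write x = 31 + 33·t and require 31 + 33·t ≡ 27 (mod 29), i.e. 33·t ≡ 27 − 31 ≡ 25 (mod 29). Since 33^(−1) ≡ 22 (mod 29) (33 ≡ 4 (mod 29)), t ≡ 22·25 ≡ 28 (mod 29). So x ≡ 31 + 33·28 = 955 (mod 957).
Unique solution in [0, 957): x = 955.

Final answer: x ≡ 955 (mod 957); the representative in [0, 957) is 955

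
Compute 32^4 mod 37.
33

Use repeated squaring. Binary(4) = 100. Walk through the bits of the exponent 4 left-to-right: at each bit after the leading one, square the running value, then multiply by 32 if the bit is 1 (always reducing mod 37):
  bit 1 = 1 (leading): start with 32.
  bit 2 = 0: square 32^2 = 1024 ≡ 25 (mod 37).
  bit 3 = 0: square 25^2 = 625 ≡ 33 (mod 37).
Final value: 32^4 ≡ 33 (mod 37).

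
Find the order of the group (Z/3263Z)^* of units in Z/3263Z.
(Z/3263Z)^* consists of the classes a with gcd(a, 3263) = 1, so its order is φ(3263). φ is multiplicative, with φ(p^e) = p^e − p^(e−1). Factorise 3263 = 13 · 251. Then
  φ(3263) = (13 − 1) · (251 − 1) = 12 · 250 = 3000.
Thus |(Z/3263Z)^*| = 3000.

Final answer: |(Z/3263Z)^*| = 3000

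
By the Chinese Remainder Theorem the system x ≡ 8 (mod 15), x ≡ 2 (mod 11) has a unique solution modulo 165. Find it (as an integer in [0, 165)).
x ≡ 68 (mod 165); the representative in [0, 165) is 68

The moduli 15, 11 are pairwise coprime, so by the CRT there is a unique solution mod 15·11 = 165.
Solve by successive substitution. Start with x ≡ 8 (mod 15).
  Combine with x ≡ 2 (mod 11): write x = 8 + 15·t and require 8 + 15·t ≡ 2 (mod 11), i.e. 15·t ≡ 2 − 8 ≡ 5 (mod 11). Since 15^(−1) ≡ 3 (mod 11) (15 ≡ 4 (mod 11)), t ≡ 3·5 ≡ 4 (mod 11). So x ≡ 8 + 15·4 = 68 (mod 165).
Unique solution in [0, 165): x = 68.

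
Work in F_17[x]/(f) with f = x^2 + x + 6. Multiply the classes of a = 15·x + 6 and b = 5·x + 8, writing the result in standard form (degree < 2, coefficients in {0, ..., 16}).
a · b ≡ 7·x + 6 (mod f(x))

Multiply as integer polynomials: a · b = 75·x^2 + 150·x + 48. Reducing coefficients mod 17: a · b ≡ 7·x^2 + 14·x + 14. Now divide by f(x) = x^2 + x + 6 in F_17[x], eliminating the leading term at each step:
  leading term 7·x^2: subtract (7)·f(x) = 7·x^2 + 7·x + 8, leaving 7·x + 6 (coefficients mod 17)
The degree is now < 2, so this is the remainder. Hence a · b ≡ 7·x + 6 in F_17[x]/(f).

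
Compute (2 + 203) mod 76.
Reduce the summands first: 203 ≡ 51 (mod 76), so 2 + 203 ≡ 2 + 51 (mod 76). 2 + 51 = 53; 53 = 0·76 + 53, so (2 + 203) mod 76 = 53.

Final answer: 53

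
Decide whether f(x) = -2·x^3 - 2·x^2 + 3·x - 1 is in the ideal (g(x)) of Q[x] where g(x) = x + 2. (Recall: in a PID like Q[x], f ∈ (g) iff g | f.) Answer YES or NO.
In Q[x] the ideal (g) consists of all multiples of g, so f ∈ (g) iff g | f, i.e. iff the remainder of f on division by g is 0. Divide f by g (g is monic, so eliminate the leading term of the running remainder at each step):
  leading term -2·x^3: subtract (-2·x^2)·g(x) = -2·x^3 - 4·x^2, leaving 2·x^2 + 3·x - 1
  leading term 2·x^2: subtract (2·x)·g(x) = 2·x^2 + 4·x, leaving -x - 1
  leading term -x: subtract (-1)·g(x) = -x - 2, leaving 1
The remainder r(x) = 1 ≠ 0 (and deg r < deg g), so g ∤ f, i.e. f ∉ (g).

Final answer: NO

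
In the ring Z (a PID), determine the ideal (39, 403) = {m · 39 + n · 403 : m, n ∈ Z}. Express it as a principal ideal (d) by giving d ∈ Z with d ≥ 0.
(39, 403) = (13); d = 13

In the PID Z, (a, b) is generated by gcd(a, b). Compute gcd(403, 39) with the extended Euclidean algorithm, tracking rows (r, s, t) with s·403 + t·39 = r:
  row A: (403, 1, 0)   [1·403 + 0·39 = 403]
  row B: (39, 0, 1)   [0·403 + 1·39 = 39]
  403 = 10·39 + 13   → row C = row A − 10·row B = (13, 1, −10)   [check: 1·403 − 10·39 = 13]
  39 = 3·13 + 0   → remainder 0, stop. gcd = 13 (last nonzero row C).
So gcd(39, 403) = 13, with Bézout identity 1·403 − 10·39 = 13. Containment (⊇): the Bézout identity exhibits 13 as an element of (39, 403), giving (13) ⊆ (39, 403). Containment (⊆): since 13 | 39 and 13 | 403 (39 = 13·3, 403 = 13·31), every Z-linear combination of 39 and 403 is divisible by 13, so (39, 403) ⊆ (13). Therefore (39, 403) = (13), d = 13.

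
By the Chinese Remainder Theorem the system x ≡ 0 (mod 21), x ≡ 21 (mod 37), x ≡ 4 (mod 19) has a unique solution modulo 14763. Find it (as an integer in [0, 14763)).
x ≡ 14007 (mod 14763); the representative in [0, 14763) is 14007

The moduli 21, 37, 19 are pairwise coprime, so by the CRT there is a unique solution mod 21·37·19 = 14763.
Solve by successive substitution. Start with x ≡ 0 (mod 21).
  Combine with x ≡ 21 (mod 37): write x = 21·t and require 21·t ≡ 21 (mod 37). Since 21^(−1) ≡ 30 (mod 37), t ≡ 30·21 ≡ 1 (mod 37). So x ≡ 21·1 = 21 (mod 777).
  Combine with x ≡ 4 (mod 19): write x = 21 + 777·t and require 21 + 777·t ≡ 4 (mod 19), i.e. 777·t ≡ 4 − 21 ≡ 2 (mod 19). Since 777^(−1) ≡ 9 (mod 19) (777 ≡ 17 (mod 19)), t ≡ 9·2 ≡ 18 (mod 19). So x ≡ 21 + 777·18 = 14007 (mod 14763).
Unique solution in [0, 14763): x = 14007.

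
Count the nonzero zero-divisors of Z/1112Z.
Z/1112Z has 559 nonzero zero-divisors

In Z/1112Z each nonzero element is either a unit (gcd with 1112 is 1) or a zero-divisor (gcd > 1). The number of units is φ(1112): factorise 1112 = 2^3 · 139, so φ(1112) = (2^3 − 2^2) · (139 − 1) = 4 · 138 = 552. The nonzero elements number 1112 − 1 = 1111. Hence the nonzero zero-divisors number 1111 − 552 = 559.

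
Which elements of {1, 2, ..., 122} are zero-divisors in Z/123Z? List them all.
nonzero zero-divisors of Z/123Z = {3, 6, 9, 12, 15, 18, 21, 24, 27, 30, 33, 36, 39, 41, 42, 45, 48, 51, 54, 57, 60, 63, 66, 69, 72, 75, 78, 81, 82, 84, 87, 90, 93, 96, 99, 102, 105, 108, 111, 114, 117, 120}

An element a ∈ Z/123Z (with a ≠ 0) is a zero-divisor iff gcd(a, 123) > 1 (because a is a unit precisely when gcd(a, n) = 1, and in Z/nZ every nonzero, non-unit element is a zero-divisor). Scan a = 1, ..., 122 and keep those with gcd(a, 123) > 1:
  gcd(3, 123) = 3, gcd(6, 123) = 3, gcd(9, 123) = 3, gcd(12, 123) = 3, gcd(15, 123) = 3, gcd(18, 123) = 3, gcd(21, 123) = 3, gcd(24, 123) = 3, gcd(27, 123) = 3, gcd(30, 123) = 3, gcd(33, 123) = 3, gcd(36, 123) = 3, gcd(39, 123) = 3, gcd(41, 123) = 41, gcd(42, 123) = 3, gcd(45, 123) = 3, gcd(48, 123) = 3, gcd(51, 123) = 3, gcd(54, 123) = 3, gcd(57, 123) = 3, gcd(60, 123) = 3, gcd(63, 123) = 3, gcd(66, 123) = 3, gcd(69, 123) = 3, gcd(72, 123) = 3, gcd(75, 123) = 3, gcd(78, 123) = 3, gcd(81, 123) = 3, gcd(82, 123) = 41, gcd(84, 123) = 3, gcd(87, 123) = 3, gcd(90, 123) = 3, gcd(93, 123) = 3, gcd(96, 123) = 3, gcd(99, 123) = 3, gcd(102, 123) = 3, gcd(105, 123) = 3, gcd(108, 123) = 3, gcd(111, 123) = 3, gcd(114, 123) = 3, gcd(117, 123) = 3, gcd(120, 123) = 3.
All other a ∈ {1, ..., 122} have gcd(a, 123) = 1 and are units. So the nonzero zero-divisors are exactly the 42 values of a appearing in this scan.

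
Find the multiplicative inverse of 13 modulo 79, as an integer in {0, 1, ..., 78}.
13^(−1) ≡ 73 (mod 79)

Apply the extended Euclidean algorithm to (79, 13), tracking rows (r, s, t) with s·79 + t·13 = r. Each division r_prev = q·r_cur + r_new produces the new row as (previous row) − q·(current row):
  row A: (79, 1, 0)   [1·79 + 0·13 = 79]
  row B: (13, 0, 1)   [0·79 + 1·13 = 13]
  79 = 6·13 + 1   → row C = row A − 6·row B = (1, 1, −6)   [check: 1·79 − 6·13 = 1]
  13 = 13·1 + 0   → remainder 0, stop. gcd = 1 (last nonzero row C).
The gcd is 1, so 13 is invertible mod 79. The last nonzero row gives 1·79 − 6·13 = 1, so t = −6. So 13^(−1) ≡ −6 ≡ 73 (mod 79). Verify: 13 · 73 = 949 ≡ 1 (mod 79). ✓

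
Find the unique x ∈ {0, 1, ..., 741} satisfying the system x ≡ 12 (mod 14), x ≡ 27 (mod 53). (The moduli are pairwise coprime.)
x ≡ 292 (mod 742); the representative in [0, 742) is 292

The moduli 14, 53 are pairwise coprime, so by the CRT there is a unique solution mod 14·53 = 742.
Solve by successive substitution. Start with x ≡ 12 (mod 14).
  Combine with x ≡ 27 (mod 53): write x = 12 + 14·t and require 12 + 14·t ≡ 27 (mod 53), i.e. 14·t ≡ 27 − 12 ≡ 15 (mod 53). Since 14^(−1) ≡ 19 (mod 53), t ≡ 19·15 ≡ 20 (mod 53). So x ≡ 12 + 14·20 = 292 (mod 742).
Unique solution in [0, 742): x = 292.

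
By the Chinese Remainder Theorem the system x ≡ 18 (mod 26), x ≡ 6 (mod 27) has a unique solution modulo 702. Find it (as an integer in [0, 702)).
The moduli 26, 27 are pairwise coprime, so by the CRT there is a unique solution mod 26·27 = 702.
Solve by successive substitution. Start with x ≡ 18 (mod 26).
  Combine with x ≡ 6 (mod 27): write x = 18 + 26·t and require 18 + 26·t ≡ 6 (mod 27), i.e. 26·t ≡ 6 − 18 ≡ 15 (mod 27). Since 26^(−1) ≡ 26 (mod 27), t ≡ 26·15 ≡ 12 (mod 27). So x ≡ 18 + 26·12 = 330 (mod 702).
Unique solution in [0, 702): x = 330.

Final answer: x ≡ 330 (mod 702); the representative in [0, 702) is 330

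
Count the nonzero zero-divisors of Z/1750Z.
Z/1750Z has 1149 nonzero zero-divisors

In Z/1750Z each nonzero element is either a unit (gcd with 1750 is 1) or a zero-divisor (gcd > 1). The number of units is φ(1750): factorise 1750 = 2 · 5^3 · 7, so φ(1750) = (2 − 1) · (5^3 − 5^2) · (7 − 1) = 1 · 100 · 6 = 600. The nonzero elements number 1750 − 1 = 1749. Hence the nonzero zero-divisors number 1749 − 600 = 1149.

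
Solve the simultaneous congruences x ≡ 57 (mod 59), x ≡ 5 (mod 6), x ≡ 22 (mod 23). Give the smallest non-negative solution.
The moduli 59, 6, 23 are pairwise coprime, so by the CRT there is a unique solution mod 59·6·23 = 8142.
Solve by successive substitution. Start with x ≡ 57 (mod 59).
  Combine with x ≡ 5 (mod 6): write x = 57 + 59·t and require 57 + 59·t ≡ 5 (mod 6), i.e. 59·t ≡ 5 − 57 ≡ 2 (mod 6). Since 59^(−1) ≡ 5 (mod 6) (59 ≡ 5 (mod 6)), t ≡ 5·2 ≡ 4 (mod 6). So x ≡ 57 + 59·4 = 293 (mod 354).
  Combine with x ≡ 22 (mod 23): write x = 293 + 354·t and require 293 + 354·t ≡ 22 (mod 23), i.e. 354·t ≡ 22 − 293 ≡ 5 (mod 23). Since 354^(−1) ≡ 18 (mod 23) (354 ≡ 9 (mod 23)), t ≡ 18·5 ≡ 21 (mod 23). So x ≡ 293 + 354·21 = 7727 (mod 8142).
Unique solution in [0, 8142): x = 7727.

Final answer: x ≡ 7727 (mod 8142); the representative in [0, 8142) is 7727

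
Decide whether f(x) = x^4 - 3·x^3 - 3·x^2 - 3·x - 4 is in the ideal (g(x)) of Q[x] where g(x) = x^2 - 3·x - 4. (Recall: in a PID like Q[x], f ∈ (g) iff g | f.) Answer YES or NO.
YES

In Q[x] the ideal (g) consists of all multiples of g, so f ∈ (g) iff g | f, i.e. iff the remainder of f on division by g is 0. Divide f by g (g is monic, so eliminate the leading term of the running remainder at each step):
  leading term x^4: subtract (x^2)·g(x) = x^4 - 3·x^3 - 4·x^2, leaving x^2 - 3·x - 4
  leading term x^2: subtract (1)·g(x) = x^2 - 3·x - 4, leaving 0
The remainder is 0, so f(x) = g(x) · h(x) with h(x) = x^2 + 1. Hence g | f, i.e. f ∈ (g).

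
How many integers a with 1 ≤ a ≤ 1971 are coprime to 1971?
1296

The number of a ∈ {1, ..., 1971} with gcd(a, 1971) = 1 is by definition Euler's totient φ(1971). φ is multiplicative, with φ(p^e) = p^e − p^(e−1). Factorise 1971 = 3^3 · 73. Then
  φ(1971) = (3^3 − 3^2) · (73 − 1) = 18 · 72 = 1296.
So there are 1296 such integers.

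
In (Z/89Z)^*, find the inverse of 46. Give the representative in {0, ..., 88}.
Apply the extended Euclidean algorithm to (89, 46), tracking rows (r, s, t) with s·89 + t·46 = r. Each division r_prev = q·r_cur + r_new produces the new row as (previous row) − q·(current row):
  row A: (89, 1, 0)   [1·89 + 0·46 = 89]
  row B: (46, 0, 1)   [0·89 + 1·46 = 46]
  89 = 1·46 + 43   → row C = row A − 1·row B = (43, 1, −1)   [check: 1·89 − 1·46 = 43]
  46 = 1·43 + 3   → row D = row B − 1·row C = (3, −1, 2)   [check: −1·89 + 2·46 = 3]
  43 = 14·3 + 1   → row E = row C − 14·row D = (1, 15, −29)   [check: 15·89 − 29·46 = 1]
  3 = 3·1 + 0   → remainder 0, stop. gcd = 1 (last nonzero row E).
The gcd is 1, so 46 is invertible mod 89. The last nonzero row gives 15·89 − 29·46 = 1, so t = −29. So 46^(−1) ≡ −29 ≡ 60 (mod 89). Verify: 46 · 60 = 2760 ≡ 1 (mod 89). ✓

Final answer: 46^(−1) ≡ 60 (mod 89)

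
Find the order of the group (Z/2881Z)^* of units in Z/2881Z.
|(Z/2881Z)^*| = 2772

(Z/2881Z)^* consists of the classes a with gcd(a, 2881) = 1, so its order is φ(2881). φ is multiplicative, with φ(p^e) = p^e − p^(e−1). Factorise 2881 = 43 · 67. Then
  φ(2881) = (43 − 1) · (67 − 1) = 42 · 66 = 2772.
Thus |(Z/2881Z)^*| = 2772.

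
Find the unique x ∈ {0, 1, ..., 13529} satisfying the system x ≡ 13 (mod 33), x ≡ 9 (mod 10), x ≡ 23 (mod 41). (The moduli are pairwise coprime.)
The moduli 33, 10, 41 are pairwise coprime, so by the CRT there is a unique solution mod 33·10·41 = 13530.
Solve by successive substitution. Start with x ≡ 13 (mod 33).
  Combine with x ≡ 9 (mod 10): write x = 13 + 33·t and require 13 + 33·t ≡ 9 (mod 10), i.e. 33·t ≡ 9 − 13 ≡ 6 (mod 10). Since 33^(−1) ≡ 7 (mod 10) (33 ≡ 3 (mod 10)), t ≡ 7·6 ≡ 2 (mod 10). So x ≡ 13 + 33·2 = 79 (mod 330).
  Combine with x ≡ 23 (mod 41): write x = 79 + 330·t and require 79 + 330·t ≡ 23 (mod 41), i.e. 330·t ≡ 23 − 79 ≡ 26 (mod 41). Since 330^(−1) ≡ 21 (mod 41) (330 ≡ 2 (mod 41)), t ≡ 21·26 ≡ 13 (mod 41). So x ≡ 79 + 330·13 = 4369 (mod 13530).
Unique solution in [0, 13530): x = 4369.

Final answer: x ≡ 4369 (mod 13530); the representative in [0, 13530) is 4369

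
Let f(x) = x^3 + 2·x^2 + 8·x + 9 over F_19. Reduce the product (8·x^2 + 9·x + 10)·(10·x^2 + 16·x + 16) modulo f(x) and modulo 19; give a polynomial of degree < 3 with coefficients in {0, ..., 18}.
Multiply as integer polynomials: a · b = 80·x^4 + 218·x^3 + 372·x^2 + 304·x + 160. Reducing coefficients mod 19: a · b ≡ 4·x^4 + 9·x^3 + 11·x^2 + 8. Now divide by f(x) = x^3 + 2·x^2 + 8·x + 9 in F_19[x], eliminating the leading term at each step:
  leading term 4·x^4: subtract (4·x)·f(x) = 4·x^4 + 8·x^3 + 13·x^2 + 17·x, leaving x^3 + 17·x^2 + 2·x + 8 (coefficients mod 19)
  leading term x^3: subtract (1)·f(x) = x^3 + 2·x^2 + 8·x + 9, leaving 15·x^2 + 13·x + 18 (coefficients mod 19)
The degree is now < 3, so this is the remainder. Hence a · b ≡ 15·x^2 + 13·x + 18 in F_19[x]/(f).

Final answer: a · b ≡ 15·x^2 + 13·x + 18 (mod f(x))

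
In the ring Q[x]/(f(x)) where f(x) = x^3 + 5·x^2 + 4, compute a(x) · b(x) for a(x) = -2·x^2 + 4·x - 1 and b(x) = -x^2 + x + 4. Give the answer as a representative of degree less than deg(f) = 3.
a · b ≡ 77·x^2 + 7·x + 60 (mod f(x))

First multiply in Q[x] without reducing: a · b = 2·x^4 - 6·x^3 - 3·x^2 + 15·x - 4. Now divide by f(x) = x^3 + 5·x^2 + 4, eliminating the leading term at each step:
  leading term 2·x^4: subtract (2·x)·f(x) = 2·x^4 + 10·x^3 + 8·x, leaving -16·x^3 - 3·x^2 + 7·x - 4
  leading term -16·x^3: subtract (-16)·f(x) = -16·x^3 - 80·x^2 - 64, leaving 77·x^2 + 7·x + 60
The degree is now < 3, so this is the remainder. Hence a · b ≡ 77·x^2 + 7·x + 60 in Q[x]/(f).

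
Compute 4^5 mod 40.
24

Use repeated squaring. Binary(5) = 101. Walk through the bits of the exponent 5 left-to-right: at each bit after the leading one, square the running value, then multiply by 4 if the bit is 1 (always reducing mod 40):
  bit 1 = 1 (leading): start with 4.
  bit 2 = 0: square 4^2 = 16 (mod 40).
  bit 3 = 1: square 16^2 = 256 ≡ 16; bit is 1, so multiply 16·4 = 64 ≡ 24 (mod 40).
Final value: 4^5 ≡ 24 (mod 40).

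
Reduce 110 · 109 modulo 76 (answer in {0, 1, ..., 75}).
Reduce the factors first: 110 ≡ 34, 109 ≡ 33 (mod 76), so 110 · 109 ≡ 34 · 33 (mod 76). 34 · 33 = 1122. Dividing by 76: 1122 = 14·76 + 58. So (110 · 109) mod 76 = 58.

Final answer: 58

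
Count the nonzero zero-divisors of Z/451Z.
In Z/451Z each nonzero element is either a unit (gcd with 451 is 1) or a zero-divisor (gcd > 1). The number of units is φ(451): factorise 451 = 11 · 41, so φ(451) = (11 − 1) · (41 − 1) = 10 · 40 = 400. The nonzero elements number 451 − 1 = 450. Hence the nonzero zero-divisors number 450 − 400 = 50.

Final answer: Z/451Z has 50 nonzero zero-divisors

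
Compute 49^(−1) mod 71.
Apply the extended Euclidean algorithm to (71, 49), tracking rows (r, s, t) with s·71 + t·49 = r. Each division r_prev = q·r_cur + r_new produces the new row as (previous row) − q·(current row):
  row A: (71, 1, 0)   [1·71 + 0·49 = 71]
  row B: (49, 0, 1)   [0·71 + 1·49 = 49]
  71 = 1·49 + 22   → row C = row A − 1·row B = (22, 1, −1)   [check: 1·71 − 1·49 = 22]
  49 = 2·22 + 5   → row D = row B − 2·row C = (5, −2, 3)   [check: −2·71 + 3·49 = 5]
  22 = 4·5 + 2   → row E = row C − 4·row D = (2, 9, −13)   [check: 9·71 − 13·49 = 2]
  5 = 2·2 + 1   → row F = row D − 2·row E = (1, −20, 29)   [check: −20·71 + 29·49 = 1]
  2 = 2·1 + 0   → remainder 0, stop. gcd = 1 (last nonzero row F).
The gcd is 1, so 49 is invertible mod 71. The last nonzero row gives −20·71 + 29·49 = 1, so t = 29. So 49^(−1) ≡ 29 (mod 71). Verify: 49 · 29 = 1421 ≡ 1 (mod 71). ✓

Final answer: 49^(−1) ≡ 29 (mod 71)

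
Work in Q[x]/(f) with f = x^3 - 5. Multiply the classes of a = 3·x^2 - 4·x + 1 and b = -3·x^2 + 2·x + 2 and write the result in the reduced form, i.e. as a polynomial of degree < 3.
a · b ≡ -5·x^2 - 51·x + 92 (mod f(x))

First multiply in Q[x] without reducing: a · b = -9·x^4 + 18·x^3 - 5·x^2 - 6·x + 2. Now divide by f(x) = x^3 - 5, eliminating the leading term at each step:
  leading term -9·x^4: subtract (-9·x)·f(x) = -9·x^4 + 45·x, leaving 18·x^3 - 5·x^2 - 51·x + 2
  leading term 18·x^3: subtract (18)·f(x) = 18·x^3 - 90, leaving -5·x^2 - 51·x + 92
The degree is now < 3, so this is the remainder. Hence a · b ≡ -5·x^2 - 51·x + 92 in Q[x]/(f).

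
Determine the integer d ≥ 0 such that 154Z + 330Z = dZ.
(154, 330) = (22); d = 22

In the PID Z, (a, b) is generated by gcd(a, b). Compute gcd(330, 154) with the extended Euclidean algorithm, tracking rows (r, s, t) with s·330 + t·154 = r:
  row A: (330, 1, 0)   [1·330 + 0·154 = 330]
  row B: (154, 0, 1)   [0·330 + 1·154 = 154]
  330 = 2·154 + 22   → row C = row A − 2·row B = (22, 1, −2)   [check: 1·330 − 2·154 = 22]
  154 = 7·22 + 0   → remainder 0, stop. gcd = 22 (last nonzero row C).
So gcd(154, 330) = 22, with Bézout identity 1·330 − 2·154 = 22. Containment (⊇): the Bézout identity exhibits 22 as an element of (154, 330), giving (22) ⊆ (154, 330). Containment (⊆): since 22 | 154 and 22 | 330 (154 = 22·7, 330 = 22·15), every Z-linear combination of 154 and 330 is divisible by 22, so (154, 330) ⊆ (22). Therefore (154, 330) = (22), d = 22.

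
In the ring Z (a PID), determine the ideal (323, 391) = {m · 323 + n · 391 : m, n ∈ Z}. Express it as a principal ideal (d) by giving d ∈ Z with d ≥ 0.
In the PID Z, (a, b) is generated by gcd(a, b). Compute gcd(391, 323) with the extended Euclidean algorithm, tracking rows (r, s, t) with s·391 + t·323 = r:
  row A: (391, 1, 0)   [1·391 + 0·323 = 391]
  row B: (323, 0, 1)   [0·391 + 1·323 = 323]
  391 = 1·323 + 68   → row C = row A − 1·row B = (68, 1, −1)   [check: 1·391 − 1·323 = 68]
  323 = 4·68 + 51   → row D = row B − 4·row C = (51, −4, 5)   [check: −4·391 + 5·323 = 51]
  68 = 1·51 + 17   → row E = row C − 1·row D = (17, 5, −6)   [check: 5·391 − 6·323 = 17]
  51 = 3·17 + 0   → remainder 0, stop. gcd = 17 (last nonzero row E).
So gcd(323, 391) = 17, with Bézout identity 5·391 − 6·323 = 17. Containment (⊇): the Bézout identity exhibits 17 as an element of (323, 391), giving (17) ⊆ (323, 391). Containment (⊆): since 17 | 323 and 17 | 391 (323 = 17·19, 391 = 17·23), every Z-linear combination of 323 and 391 is divisible by 17, so (323, 391) ⊆ (17). Therefore (323, 391) = (17), d = 17.

Final answer: (323, 391) = (17); d = 17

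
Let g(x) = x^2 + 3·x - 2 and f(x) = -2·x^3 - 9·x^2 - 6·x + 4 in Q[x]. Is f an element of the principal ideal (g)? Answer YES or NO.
NO

In Q[x] the ideal (g) consists of all multiples of g, so f ∈ (g) iff g | f, i.e. iff the remainder of f on division by g is 0. Divide f by g (g is monic, so eliminate the leading term of the running remainder at each step):
  leading term -2·x^3: subtract (-2·x)·g(x) = -2·x^3 - 6·x^2 + 4·x, leaving -3·x^2 - 10·x + 4
  leading term -3·x^2: subtract (-3)·g(x) = -3·x^2 - 9·x + 6, leaving -x - 2
The remainder r(x) = -x - 2 ≠ 0 (and deg r < deg g), so g ∤ f, i.e. f ∉ (g).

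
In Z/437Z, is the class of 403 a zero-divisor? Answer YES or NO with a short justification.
gcd(403, 437) = 1, so 403 is a unit in Z/437Z (it has a multiplicative inverse). A unit cannot be a zero-divisor: if 403·b ≡ 0 then multiplying both sides by 403^(−1) gives b ≡ 0. So 403 is not a zero-divisor.

Final answer: NO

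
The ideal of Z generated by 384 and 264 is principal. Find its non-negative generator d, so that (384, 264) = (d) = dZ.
(384, 264) = (24); d = 24

In the PID Z, (a, b) is generated by gcd(a, b). Compute gcd(384, 264) with the extended Euclidean algorithm, tracking rows (r, s, t) with s·384 + t·264 = r:
  row A: (384, 1, 0)   [1·384 + 0·264 = 384]
  row B: (264, 0, 1)   [0·384 + 1·264 = 264]
  384 = 1·264 + 120   → row C = row A − 1·row B = (120, 1, −1)   [check: 1·384 − 1·264 = 120]
  264 = 2·120 + 24   → row D = row B − 2·row C = (24, −2, 3)   [check: −2·384 + 3·264 = 24]
  120 = 5·24 + 0   → remainder 0, stop. gcd = 24 (last nonzero row D).
So gcd(384, 264) = 24, with Bézout identity −2·384 + 3·264 = 24. Containment (⊇): the Bézout identity exhibits 24 as an element of (384, 264), giving (24) ⊆ (384, 264). Containment (⊆): since 24 | 384 and 24 | 264 (384 = 24·16, 264 = 24·11), every Z-linear combination of 384 and 264 is divisible by 24, so (384, 264) ⊆ (24). Therefore (384, 264) = (24), d = 24.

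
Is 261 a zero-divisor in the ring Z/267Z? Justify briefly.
YES

gcd(261, 267) = 3 > 1, so 261 is not a unit in Z/267Z. In Z/nZ every nonzero non-unit is a zero-divisor: explicitly, take b = 267/gcd = 89 ≠ 0 (mod 267); then 261·89 = 23229 = 87·267, i.e. 261·89 ≡ 0 (mod 267). So 261 is a zero-divisor.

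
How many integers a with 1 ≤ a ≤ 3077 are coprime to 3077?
The number of a ∈ {1, ..., 3077} with gcd(a, 3077) = 1 is by definition Euler's totient φ(3077). φ is multiplicative, with φ(p^e) = p^e − p^(e−1). Factorise 3077 = 17 · 181. Then
  φ(3077) = (17 − 1) · (181 − 1) = 16 · 180 = 2880.
So there are 2880 such integers.

Final answer: 2880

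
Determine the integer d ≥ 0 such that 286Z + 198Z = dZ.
In the PID Z, (a, b) is generated by gcd(a, b). Compute gcd(286, 198) with the extended Euclidean algorithm, tracking rows (r, s, t) with s·286 + t·198 = r:
  row A: (286, 1, 0)   [1·286 + 0·198 = 286]
  row B: (198, 0, 1)   [0·286 + 1·198 = 198]
  286 = 1·198 + 88   → row C = row A − 1·row B = (88, 1, −1)   [check: 1·286 − 1·198 = 88]
  198 = 2·88 + 22   → row D = row B − 2·row C = (22, −2, 3)   [check: −2·286 + 3·198 = 22]
  88 = 4·22 + 0   → remainder 0, stop. gcd = 22 (last nonzero row D).
So gcd(286, 198) = 22, with Bézout identity −2·286 + 3·198 = 22. Containment (⊇): the Bézout identity exhibits 22 as an element of (286, 198), giving (22) ⊆ (286, 198). Containment (⊆): since 22 | 286 and 22 | 198 (286 = 22·13, 198 = 22·9), every Z-linear combination of 286 and 198 is divisible by 22, so (286, 198) ⊆ (22). Therefore (286, 198) = (22), d = 22.

Final answer: (286, 198) = (22); d = 22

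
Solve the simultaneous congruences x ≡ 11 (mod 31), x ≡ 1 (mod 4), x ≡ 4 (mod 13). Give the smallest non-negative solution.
The moduli 31, 4, 13 are pairwise coprime, so by the CRT there is a unique solution mod 31·4·13 = 1612.
Solve by successive substitution. Start with x ≡ 11 (mod 31).
  Combine with x ≡ 1 (mod 4): write x = 11 + 31·t and require 11 + 31·t ≡ 1 (mod 4), i.e. 31·t ≡ 1 − 11 ≡ 2 (mod 4). Since 31^(−1) ≡ 3 (mod 4) (31 ≡ 3 (mod 4)), t ≡ 3·2 ≡ 2 (mod 4). So x ≡ 11 + 31·2 = 73 (mod 124).
  Combine with x ≡ 4 (mod 13): write x = 73 + 124·t and require 73 + 124·t ≡ 4 (mod 13), i.e. 124·t ≡ 4 − 73 ≡ 9 (mod 13). Since 124^(−1) ≡ 2 (mod 13) (124 ≡ 7 (mod 13)), t ≡ 2·9 ≡ 5 (mod 13). So x ≡ 73 + 124·5 = 693 (mod 1612).
Unique solution in [0, 1612): x = 693.

Final answer: x ≡ 693 (mod 1612); the representative in [0, 1612) is 693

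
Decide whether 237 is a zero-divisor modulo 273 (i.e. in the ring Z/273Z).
YES

gcd(237, 273) = 3 > 1, so 237 is not a unit in Z/273Z. In Z/nZ every nonzero non-unit is a zero-divisor: explicitly, take b = 273/gcd = 91 ≠ 0 (mod 273); then 237·91 = 21567 = 79·273, i.e. 237·91 ≡ 0 (mod 273). So 237 is a zero-divisor.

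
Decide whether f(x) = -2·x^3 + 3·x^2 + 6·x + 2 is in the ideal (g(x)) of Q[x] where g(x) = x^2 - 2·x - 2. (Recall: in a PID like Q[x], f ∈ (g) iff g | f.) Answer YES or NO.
In Q[x] the ideal (g) consists of all multiples of g, so f ∈ (g) iff g | f, i.e. iff the remainder of f on division by g is 0. Divide f by g (g is monic, so eliminate the leading term of the running remainder at each step):
  leading term -2·x^3: subtract (-2·x)·g(x) = -2·x^3 + 4·x^2 + 4·x, leaving -x^2 + 2·x + 2
  leading term -x^2: subtract (-1)·g(x) = -x^2 + 2·x + 2, leaving 0
The remainder is 0, so f(x) = g(x) · h(x) with h(x) = -2·x - 1. Hence g | f, i.e. f ∈ (g).

Final answer: YES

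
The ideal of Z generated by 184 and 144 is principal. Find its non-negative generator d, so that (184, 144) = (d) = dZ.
In the PID Z, (a, b) is generated by gcd(a, b). Compute gcd(184, 144) with the extended Euclidean algorithm, tracking rows (r, s, t) with s·184 + t·144 = r:
  row A: (184, 1, 0)   [1·184 + 0·144 = 184]
  row B: (144, 0, 1)   [0·184 + 1·144 = 144]
  184 = 1·144 + 40   → row C = row A − 1·row B = (40, 1, −1)   [check: 1·184 − 1·144 = 40]
  144 = 3·40 + 24   → row D = row B − 3·row C = (24, −3, 4)   [check: −3·184 + 4·144 = 24]
  40 = 1·24 + 16   → row E = row C − 1·row D = (16, 4, −5)   [check: 4·184 − 5·144 = 16]
  24 = 1·16 + 8   → row F = row D − 1·row E = (8, −7, 9)   [check: −7·184 + 9·144 = 8]
  16 = 2·8 + 0   → remainder 0, stop. gcd = 8 (last nonzero row F).
So gcd(184, 144) = 8, with Bézout identity −7·184 + 9·144 = 8. Containment (⊇): the Bézout identity exhibits 8 as an element of (184, 144), giving (8) ⊆ (184, 144). Containment (⊆): since 8 | 184 and 8 | 144 (184 = 8·23, 144 = 8·18), every Z-linear combination of 184 and 144 is divisible by 8, so (184, 144) ⊆ (8). Therefore (184, 144) = (8), d = 8.

Final answer: (184, 144) = (8); d = 8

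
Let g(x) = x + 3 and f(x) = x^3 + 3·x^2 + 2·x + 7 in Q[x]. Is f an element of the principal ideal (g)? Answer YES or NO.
NO

In Q[x] the ideal (g) consists of all multiples of g, so f ∈ (g) iff g | f, i.e. iff the remainder of f on division by g is 0. Divide f by g (g is monic, so eliminate the leading term of the running remainder at each step):
  leading term x^3: subtract (x^2)·g(x) = x^3 + 3·x^2, leaving 2·x + 7
  leading term 2·x: subtract (2)·g(x) = 2·x + 6, leaving 1
The remainder r(x) = 1 ≠ 0 (and deg r < deg g), so g ∤ f, i.e. f ∉ (g).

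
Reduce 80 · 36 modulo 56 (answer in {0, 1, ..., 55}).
Reduce the factors first: 80 ≡ 24 (mod 56), so 80 · 36 ≡ 24 · 36 (mod 56). 24 · 36 = 864. Dividing by 56: 864 = 15·56 + 24. So (80 · 36) mod 56 = 24.

Final answer: 24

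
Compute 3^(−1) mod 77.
3^(−1) ≡ 26 (mod 77)

Apply the extended Euclidean algorithm to (77, 3), tracking rows (r, s, t) with s·77 + t·3 = r. Each division r_prev = q·r_cur + r_new produces the new row as (previous row) − q·(current row):
  row A: (77, 1, 0)   [1·77 + 0·3 = 77]
  row B: (3, 0, 1)   [0·77 + 1·3 = 3]
  77 = 25·3 + 2   → row C = row A − 25·row B = (2, 1, −25)   [check: 1·77 − 25·3 = 2]
  3 = 1·2 + 1   → row D = row B − 1·row C = (1, −1, 26)   [check: −1·77 + 26·3 = 1]
  2 = 2·1 + 0   → remainder 0, stop. gcd = 1 (last nonzero row D).
The gcd is 1, so 3 is invertible mod 77. The last nonzero row gives −1·77 + 26·3 = 1, so t = 26. So 3^(−1) ≡ 26 (mod 77). Verify: 3 · 26 = 78 ≡ 1 (mod 77). ✓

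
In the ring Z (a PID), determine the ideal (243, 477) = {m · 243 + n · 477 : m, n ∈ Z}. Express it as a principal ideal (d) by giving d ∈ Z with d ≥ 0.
(243, 477) = (9); d = 9

In the PID Z, (a, b) is generated by gcd(a, b). Compute gcd(477, 243) with the extended Euclidean algorithm, tracking rows (r, s, t) with s·477 + t·243 = r:
  row A: (477, 1, 0)   [1·477 + 0·243 = 477]
  row B: (243, 0, 1)   [0·477 + 1·243 = 243]
  477 = 1·243 + 234   → row C = row A − 1·row B = (234, 1, −1)   [check: 1·477 − 1·243 = 234]
  243 = 1·234 + 9   → row D = row B − 1·row C = (9, −1, 2)   [check: −1·477 + 2·243 = 9]
  234 = 26·9 + 0   → remainder 0, stop. gcd = 9 (last nonzero row D).
So gcd(243, 477) = 9, with Bézout identity −1·477 + 2·243 = 9. Containment (⊇): the Bézout identity exhibits 9 as an element of (243, 477), giving (9) ⊆ (243, 477). Containment (⊆): since 9 | 243 and 9 | 477 (243 = 9·27, 477 = 9·53), every Z-linear combination of 243 and 477 is divisible by 9, so (243, 477) ⊆ (9). Therefore (243, 477) = (9), d = 9.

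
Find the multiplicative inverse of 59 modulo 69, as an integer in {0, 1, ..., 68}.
59^(−1) ≡ 62 (mod 69)

Apply the extended Euclidean algorithm to (69, 59), tracking rows (r, s, t) with s·69 + t·59 = r. Each division r_prev = q·r_cur + r_new produces the new row as (previous row) − q·(current row):
  row A: (69, 1, 0)   [1·69 + 0·59 = 69]
  row B: (59, 0, 1)   [0·69 + 1·59 = 59]
  69 = 1·59 + 10   → row C = row A − 1·row B = (10, 1, −1)   [check: 1·69 − 1·59 = 10]
  59 = 5·10 + 9   → row D = row B − 5·row C = (9, −5, 6)   [check: −5·69 + 6·59 = 9]
  10 = 1·9 + 1   → row E = row C − 1·row D = (1, 6, −7)   [check: 6·69 − 7·59 = 1]
  9 = 9·1 + 0   → remainder 0, stop. gcd = 1 (last nonzero row E).
The gcd is 1, so 59 is invertible mod 69. The last nonzero row gives 6·69 − 7·59 = 1, so t = −7. So 59^(−1) ≡ −7 ≡ 62 (mod 69). Verify: 59 · 62 = 3658 ≡ 1 (mod 69). ✓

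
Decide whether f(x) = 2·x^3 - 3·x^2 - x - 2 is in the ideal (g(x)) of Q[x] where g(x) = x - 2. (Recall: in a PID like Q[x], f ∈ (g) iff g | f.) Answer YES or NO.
In Q[x] the ideal (g) consists of all multiples of g, so f ∈ (g) iff g | f, i.e. iff the remainder of f on division by g is 0. Divide f by g (g is monic, so eliminate the leading term of the running remainder at each step):
  leading term 2·x^3: subtract (2·x^2)·g(x) = 2·x^3 - 4·x^2, leaving x^2 - x - 2
  leading term x^2: subtract (x)·g(x) = x^2 - 2·x, leaving x - 2
  leading term x: subtract (1)·g(x) = x - 2, leaving 0
The remainder is 0, so f(x) = g(x) · h(x) with h(x) = 2·x^2 + x + 1. Hence g | f, i.e. f ∈ (g).

Final answer: YES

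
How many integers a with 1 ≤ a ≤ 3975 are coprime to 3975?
The number of a ∈ {1, ..., 3975} with gcd(a, 3975) = 1 is by definition Euler's totient φ(3975). φ is multiplicative, with φ(p^e) = p^e − p^(e−1). Factorise 3975 = 3 · 5^2 · 53. Then
  φ(3975) = (3 − 1) · (5^2 − 5^1) · (53 − 1) = 2 · 20 · 52 = 2080.
So there are 2080 such integers.

Final answer: 2080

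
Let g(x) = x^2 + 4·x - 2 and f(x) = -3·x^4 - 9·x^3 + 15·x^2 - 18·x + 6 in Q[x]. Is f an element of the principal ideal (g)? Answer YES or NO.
YES

In Q[x] the ideal (g) consists of all multiples of g, so f ∈ (g) iff g | f, i.e. iff the remainder of f on division by g is 0. Divide f by g (g is monic, so eliminate the leading term of the running remainder at each step):
  leading term -3·x^4: subtract (-3·x^2)·g(x) = -3·x^4 - 12·x^3 + 6·x^2, leaving 3·x^3 + 9·x^2 - 18·x + 6
  leading term 3·x^3: subtract (3·x)·g(x) = 3·x^3 + 12·x^2 - 6·x, leaving -3·x^2 - 12·x + 6
  leading term -3·x^2: subtract (-3)·g(x) = -3·x^2 - 12·x + 6, leaving 0
The remainder is 0, so f(x) = g(x) · h(x) with h(x) = -3·x^2 + 3·x - 3. Hence g | f, i.e. f ∈ (g).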